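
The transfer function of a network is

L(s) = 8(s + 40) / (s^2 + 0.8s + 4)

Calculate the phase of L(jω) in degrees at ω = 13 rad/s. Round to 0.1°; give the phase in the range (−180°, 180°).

At s = jω = j13:
zero (s+40): 40 + j13 → |·| = √(40²+13²) = √1769 ≈ 42.059, ∠ = arctan(13/40) ≈ 18.00°
quadratic: (j13)² + 0.8·j13 + 4 = -165 + j10.4 → |·| ≈ 165.33, ∠ ≈ 176.39°
∠L = 18.00° − 176.39° = -158.39°

-158.4°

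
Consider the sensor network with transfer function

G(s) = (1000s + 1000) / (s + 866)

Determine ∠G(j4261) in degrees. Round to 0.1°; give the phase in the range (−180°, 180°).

Substitute s = j4261:
Numerator: 1000(j4261) + 1000 = 1000 + j4261000
Denominator: (j4261) + 866 = 866 + j4261
|N| = √(1000² + 4261000²) ≈ 4.261e+06, ∠N ≈ 89.99°
|D| = √(866² + 4261²) ≈ 4348.1, ∠D ≈ 78.51°
∠G = 89.99° − 78.51° = 11.48°

11.5°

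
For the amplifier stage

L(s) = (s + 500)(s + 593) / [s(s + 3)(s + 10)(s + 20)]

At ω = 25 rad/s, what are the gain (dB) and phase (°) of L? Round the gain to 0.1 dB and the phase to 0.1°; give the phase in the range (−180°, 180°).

-5.2 dB, 72.6°

At s = jω = j25:
zero (s+500): 500 + j25 → |·| = √(500²+25²) = √250625 ≈ 500.62, ∠ = arctan(25/500) ≈ 2.86°
zero (s+593): 593 + j25 → |·| = √(593²+25²) = √352274 ≈ 593.53, ∠ = arctan(25/593) ≈ 2.41°
pole (s+3): 3 + j25 → |·| = √(3²+25²) = √634 ≈ 25.179, ∠ = arctan(25/3) ≈ 83.16°
pole (s+10): 10 + j25 → |·| = √(10²+25²) = √725 ≈ 26.926, ∠ = arctan(25/10) ≈ 68.20°
pole (s+20): 20 + j25 → |·| = √(20²+25²) = √1025 ≈ 32.016, ∠ = arctan(25/20) ≈ 51.34°
pole at origin: |s| = 25, ∠ = 90.00° (in denominator)
|L| = 1 · 2.9713e+05 / 5.4265e+05 ≈ 0.54755
Gain = 20 log₁₀(0.54755) ≈ -5.23 dB
∠L = 5.27° − 292.70° = -287.43° ≡ 72.57° (principal value)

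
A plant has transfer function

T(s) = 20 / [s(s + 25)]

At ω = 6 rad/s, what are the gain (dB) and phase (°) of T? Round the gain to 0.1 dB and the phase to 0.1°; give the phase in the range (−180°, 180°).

At s = jω = j6:
pole (s+25): 25 + j6 → |·| = √(25²+6²) = √661 ≈ 25.71, ∠ = arctan(6/25) ≈ 13.50°
pole at origin: |s| = 6, ∠ = 90.00° (in denominator)
|T| = 20 / 154.26 ≈ 0.12965
Gain = 20 log₁₀(0.12965) ≈ -17.74 dB
∠T = 0.00° − 103.50° = -103.50°

-17.7 dB, -103.5°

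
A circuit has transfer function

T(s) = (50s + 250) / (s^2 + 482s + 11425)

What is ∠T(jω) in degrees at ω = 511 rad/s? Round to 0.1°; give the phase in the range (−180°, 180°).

-46.0°

Substitute s = j511:
Numerator: 50(j511) + 250 = 250 + j25550
Denominator: (j511)^2 + 482(j511) + 11425 = -249696 + j246302
|N| = √(250² + 25550²) ≈ 25551, ∠N ≈ 89.44°
|D| = √(249696² + 246302²) ≈ 3.5073e+05, ∠D ≈ 135.39°
∠T = 89.44° − 135.39° = -45.95°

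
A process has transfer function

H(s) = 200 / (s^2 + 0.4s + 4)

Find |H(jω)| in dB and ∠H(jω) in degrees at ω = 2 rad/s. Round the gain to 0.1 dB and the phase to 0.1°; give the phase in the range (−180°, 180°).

At s = jω = j2:
quadratic: (j2)² + 0.4·j2 + 4 = 0 + j0.8 → |·| ≈ 0.8, ∠ ≈ 90.00°
|H| = 200 / 0.8 ≈ 250
Gain = 20 log₁₀(250) ≈ 47.96 dB
∠H = 0.00° − 90.00° = -90.00°

48.0 dB, -90.0°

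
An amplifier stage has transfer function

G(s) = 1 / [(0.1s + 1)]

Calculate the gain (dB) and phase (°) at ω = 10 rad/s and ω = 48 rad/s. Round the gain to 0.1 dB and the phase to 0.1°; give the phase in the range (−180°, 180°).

ω = 10: -3.0 dB, -45.0°; ω = 48: -13.8 dB, -78.2°

At ω = 10 rad/s:
pole (1 + j10·0.1) = 1 + j1 → |·| ≈ 1.4142, ∠ ≈ 45.00°
|G| = 1 · 1 / (1.4142) ≈ 0.70711
Gain = 20 log₁₀(0.70711) ≈ -3.01 dB
∠G = (0°) − (45.00°) = -45.00°

At ω = 48 rad/s:
pole (1 + j48·0.1) = 1 + j4.8 → |·| ≈ 4.9031, ∠ ≈ 78.23°
|G| = 1 · 1 / (4.9031) ≈ 0.20395
Gain = 20 log₁₀(0.20395) ≈ -13.81 dB
∠G = (0°) − (78.23°) = -78.23°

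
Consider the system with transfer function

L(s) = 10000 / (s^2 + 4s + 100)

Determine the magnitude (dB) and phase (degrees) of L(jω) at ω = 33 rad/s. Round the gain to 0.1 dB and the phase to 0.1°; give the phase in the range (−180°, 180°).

20.0 dB, -172.4°

At s = jω = j33:
quadratic: (j33)² + 4·j33 + 100 = -989 + j132 → |·| ≈ 997.77, ∠ ≈ 172.40°
|L| = 10000 / 997.77 ≈ 10.022
Gain = 20 log₁₀(10.022) ≈ 20.02 dB
∠L = 0.00° − 172.40° = -172.40°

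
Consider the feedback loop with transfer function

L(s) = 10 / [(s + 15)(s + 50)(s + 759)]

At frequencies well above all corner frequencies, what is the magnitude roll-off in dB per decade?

-60 dB/decade

Each pole contributes −20 dB/decade at high frequency; each zero contributes +20 dB/decade.
Net: 0 zero(s) − 3 pole(s) → -60 dB/decade.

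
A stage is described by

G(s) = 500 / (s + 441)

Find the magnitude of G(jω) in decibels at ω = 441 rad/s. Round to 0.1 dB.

At s = jω = j441:
pole (s+441): 441 + j441 → |·| = √(441²+441²) = √388962 ≈ 623.67, ∠ = arctan(441/441) ≈ 45.00°
|G| = 500 / 623.67 ≈ 0.80171
Gain = 20 log₁₀(0.80171) ≈ -1.92 dB

-1.9 dB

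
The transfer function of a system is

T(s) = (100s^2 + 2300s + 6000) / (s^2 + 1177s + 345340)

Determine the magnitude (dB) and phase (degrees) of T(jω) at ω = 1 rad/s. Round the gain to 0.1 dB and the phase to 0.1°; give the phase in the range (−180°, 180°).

Substitute s = j1:
Numerator: 100(j1)^2 + 2300(j1) + 6000 = 5900 + j2300
Denominator: (j1)^2 + 1177(j1) + 345340 = 345339 + j1177
|N| = √(5900² + 2300²) ≈ 6332.5, ∠N ≈ 21.30°
|D| = √(345339² + 1177²) ≈ 3.4534e+05, ∠D ≈ 0.20°
|T| = 6332.5 / 3.4534e+05 ≈ 0.018337
Gain = 20 log₁₀(0.018337) ≈ -34.73 dB
∠T = 21.30° − 0.20° = 21.10°

-34.7 dB, 21.1°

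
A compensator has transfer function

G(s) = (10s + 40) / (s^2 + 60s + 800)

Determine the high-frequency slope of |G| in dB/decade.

Each pole contributes −20 dB/decade at high frequency; each zero contributes +20 dB/decade.
Net: 1 zero(s) − 2 pole(s) → -20 dB/decade.

-20 dB/decade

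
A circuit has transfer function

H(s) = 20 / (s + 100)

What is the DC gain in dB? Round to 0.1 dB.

H(0) = 20 / 100 = 0.2
20 log₁₀(0.2) ≈ -13.98 dB

-14.0 dB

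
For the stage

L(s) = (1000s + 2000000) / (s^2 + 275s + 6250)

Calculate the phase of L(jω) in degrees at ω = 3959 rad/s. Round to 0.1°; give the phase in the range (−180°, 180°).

Substitute s = j3959:
Numerator: 1000(j3959) + 2000000 = 2000000 + j3959000
Denominator: (j3959)^2 + 275(j3959) + 6250 = -15667431 + j1088725
|N| = √(2000000² + 3959000²) ≈ 4.4355e+06, ∠N ≈ 63.20°
|D| = √(15667431² + 1088725²) ≈ 1.5705e+07, ∠D ≈ 176.02°
∠L = 63.20° − 176.02° = -112.82°

-112.8°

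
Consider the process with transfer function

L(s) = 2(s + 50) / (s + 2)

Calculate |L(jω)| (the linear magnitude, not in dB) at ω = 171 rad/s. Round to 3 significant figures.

At s = jω = j171:
zero (s+50): 50 + j171 → |·| = √(50²+171²) = √31741 ≈ 178.16, ∠ = arctan(171/50) ≈ 73.70°
pole (s+2): 2 + j171 → |·| = √(2²+171²) = √29245 ≈ 171.01, ∠ = arctan(171/2) ≈ 89.33°
|L| = 2 · 178.16 / 171.01 ≈ 2.0836

2.08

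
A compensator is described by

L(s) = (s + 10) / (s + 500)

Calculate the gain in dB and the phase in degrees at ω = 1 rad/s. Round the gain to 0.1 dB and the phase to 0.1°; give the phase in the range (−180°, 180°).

Substitute s = j1:
Numerator: (j1) + 10 = 10 + j1
Denominator: (j1) + 500 = 500 + j1
|N| = √(10² + 1²) ≈ 10.05, ∠N ≈ 5.71°
|D| = √(500² + 1²) ≈ 500, ∠D ≈ 0.11°
|L| = 10.05 / 500 ≈ 0.0201
Gain = 20 log₁₀(0.0201) ≈ -33.94 dB
∠L = 5.71° − 0.11° = 5.60°

-33.9 dB, 5.6°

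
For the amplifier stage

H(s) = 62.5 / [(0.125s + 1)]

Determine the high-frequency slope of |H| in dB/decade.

-20 dB/decade

Each pole contributes −20 dB/decade at high frequency; each zero contributes +20 dB/decade.
Net: 0 zero(s) − 1 pole(s) → -20 dB/decade.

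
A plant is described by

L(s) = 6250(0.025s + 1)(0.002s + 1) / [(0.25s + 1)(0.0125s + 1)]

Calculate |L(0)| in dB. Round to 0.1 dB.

75.9 dB

L(0) = 6250 · 1 / 1 = 6250
20 log₁₀(6250) ≈ 75.92 dB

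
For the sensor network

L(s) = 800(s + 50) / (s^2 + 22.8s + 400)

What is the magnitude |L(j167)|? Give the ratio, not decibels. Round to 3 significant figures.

5.03

At s = jω = j167:
zero (s+50): 50 + j167 → |·| = √(50²+167²) = √30389 ≈ 174.32, ∠ = arctan(167/50) ≈ 73.33°
quadratic: (j167)² + 22.8·j167 + 400 = -27489 + j3807.6 → |·| ≈ 27751, ∠ ≈ 172.11°
|L| = 800 · 174.32 / 27751 ≈ 5.0253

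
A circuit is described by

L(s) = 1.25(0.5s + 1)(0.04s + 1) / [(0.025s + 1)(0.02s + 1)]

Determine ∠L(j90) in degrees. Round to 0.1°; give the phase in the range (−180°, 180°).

36.2°

At ω = 90 rad/s:
zero (1 + j90·0.5) = 1 + j45 → |·| ≈ 45.011, ∠ ≈ 88.73°
zero (1 + j90·0.04) = 1 + j3.6 → |·| ≈ 3.7363, ∠ ≈ 74.48°
pole (1 + j90·0.025) = 1 + j2.25 → |·| ≈ 2.4622, ∠ ≈ 66.04°
pole (1 + j90·0.02) = 1 + j1.8 → |·| ≈ 2.0591, ∠ ≈ 60.95°
∠L = (88.73° + 74.48°) − (66.04° + 60.95°) = 36.22°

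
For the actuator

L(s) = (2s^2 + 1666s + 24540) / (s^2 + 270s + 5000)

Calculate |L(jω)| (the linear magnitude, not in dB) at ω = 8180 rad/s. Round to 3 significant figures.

2.01

Substitute s = j8180:
Numerator: 2(j8180)^2 + 1666(j8180) + 24540 = -133800260 + j13627880
Denominator: (j8180)^2 + 270(j8180) + 5000 = -66907400 + j2208600
|N| = √(133800260² + 13627880²) ≈ 1.3449e+08, ∠N ≈ 174.18°
|D| = √(66907400² + 2208600²) ≈ 6.6944e+07, ∠D ≈ 178.11°
|L| = 1.3449e+08 / 6.6944e+07 ≈ 2.009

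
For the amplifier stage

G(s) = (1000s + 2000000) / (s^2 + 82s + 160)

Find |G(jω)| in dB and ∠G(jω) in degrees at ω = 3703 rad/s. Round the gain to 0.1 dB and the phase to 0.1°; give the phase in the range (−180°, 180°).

-10.3 dB, -117.1°

Substitute s = j3703:
Numerator: 1000(j3703) + 2000000 = 2000000 + j3703000
Denominator: (j3703)^2 + 82(j3703) + 160 = -13712049 + j303646
|N| = √(2000000² + 3703000²) ≈ 4.2086e+06, ∠N ≈ 61.63°
|D| = √(13712049² + 303646²) ≈ 1.3715e+07, ∠D ≈ 178.73°
|G| = 4.2086e+06 / 1.3715e+07 ≈ 0.30686
Gain = 20 log₁₀(0.30686) ≈ -10.26 dB
∠G = 61.63° − 178.73° = -117.10°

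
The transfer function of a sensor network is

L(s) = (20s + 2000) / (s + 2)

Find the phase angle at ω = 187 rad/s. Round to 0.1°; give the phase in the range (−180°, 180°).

Substitute s = j187:
Numerator: 20(j187) + 2000 = 2000 + j3740
Denominator: (j187) + 2 = 2 + j187
|N| = √(2000² + 3740²) ≈ 4241.2, ∠N ≈ 61.86°
|D| = √(2² + 187²) ≈ 187.01, ∠D ≈ 89.39°
∠L = 61.86° − 89.39° = -27.53°

-27.5°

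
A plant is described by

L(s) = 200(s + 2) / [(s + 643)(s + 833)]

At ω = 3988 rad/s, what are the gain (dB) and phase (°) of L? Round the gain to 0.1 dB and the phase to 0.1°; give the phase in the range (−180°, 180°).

-26.3 dB, -69.1°

At s = jω = j3988:
zero (s+2): 2 + j3988 → |·| = √(2²+3988²) = √15904148 ≈ 3988, ∠ = arctan(3988/2) ≈ 89.97°
pole (s+643): 643 + j3988 → |·| = √(643²+3988²) = √16317593 ≈ 4039.5, ∠ = arctan(3988/643) ≈ 80.84°
pole (s+833): 833 + j3988 → |·| = √(833²+3988²) = √16598033 ≈ 4074.1, ∠ = arctan(3988/833) ≈ 78.20°
|L| = 200 · 3988 / 1.6457e+07 ≈ 0.048466
Gain = 20 log₁₀(0.048466) ≈ -26.29 dB
∠L = 89.97° − 159.04° = -69.07°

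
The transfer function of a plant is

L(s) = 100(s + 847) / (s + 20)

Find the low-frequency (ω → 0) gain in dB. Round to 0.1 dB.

L(0) = 100·847 / (20) = 4235
20 log₁₀(4235) ≈ 72.54 dB

72.5 dB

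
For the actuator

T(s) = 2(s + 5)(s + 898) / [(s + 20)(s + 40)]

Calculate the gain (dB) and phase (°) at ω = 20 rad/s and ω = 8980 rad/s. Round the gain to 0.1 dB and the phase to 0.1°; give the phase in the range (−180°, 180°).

At s = jω = j20:
zero (s+5): 5 + j20 → |·| = √(5²+20²) = √425 ≈ 20.616, ∠ = arctan(20/5) ≈ 75.96°
zero (s+898): 898 + j20 → |·| = √(898²+20²) = √806804 ≈ 898.22, ∠ = arctan(20/898) ≈ 1.28°
pole (s+20): 20 + j20 → |·| = √(20²+20²) = √800 ≈ 28.284, ∠ = arctan(20/20) ≈ 45.00°
pole (s+40): 40 + j20 → |·| = √(40²+20²) = √2000 ≈ 44.721, ∠ = arctan(20/40) ≈ 26.57°
|T| = 2 · 18518 / 1264.9 ≈ 29.28
Gain = 20 log₁₀(29.28) ≈ 29.33 dB
∠T = 77.24° − 71.57° = 5.67°

At s = jω = j8980:
zero (s+5): 5 + j8980 → |·| = √(5²+8980²) = √80640425 ≈ 8980, ∠ = arctan(8980/5) ≈ 89.97°
zero (s+898): 898 + j8980 → |·| = √(898²+8980²) = √81446804 ≈ 9024.8, ∠ = arctan(8980/898) ≈ 84.29°
pole (s+20): 20 + j8980 → |·| = √(20²+8980²) = √80640800 ≈ 8980, ∠ = arctan(8980/20) ≈ 89.87°
pole (s+40): 40 + j8980 → |·| = √(40²+8980²) = √80642000 ≈ 8980.1, ∠ = arctan(8980/40) ≈ 89.74°
|T| = 2 · 8.1043e+07 / 8.0641e+07 ≈ 2.01
Gain = 20 log₁₀(2.01) ≈ 6.06 dB
∠T = 174.26° − 179.61° = -5.35°

ω = 20: 29.3 dB, 5.7°; ω = 8980: 6.1 dB, -5.4°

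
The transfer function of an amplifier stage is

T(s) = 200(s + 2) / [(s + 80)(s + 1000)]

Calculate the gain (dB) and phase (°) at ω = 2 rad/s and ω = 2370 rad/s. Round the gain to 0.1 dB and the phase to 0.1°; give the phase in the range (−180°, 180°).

ω = 2: -43.0 dB, 43.5°; ω = 2370: -22.2 dB, -65.2°

At s = jω = j2:
zero (s+2): 2 + j2 → |·| = √(2²+2²) = √8 ≈ 2.8284, ∠ = arctan(2/2) ≈ 45.00°
pole (s+80): 80 + j2 → |·| = √(80²+2²) = √6404 ≈ 80.025, ∠ = arctan(2/80) ≈ 1.43°
pole (s+1000): 1000 + j2 → |·| = √(1000²+2²) = √1000004 ≈ 1000, ∠ = arctan(2/1000) ≈ 0.11°
|T| = 200 · 2.8284 / 80025 ≈ 0.0070688
Gain = 20 log₁₀(0.0070688) ≈ -43.01 dB
∠T = 45.00° − 1.54° = 43.46°

At s = jω = j2370:
zero (s+2): 2 + j2370 → |·| = √(2²+2370²) = √5616904 ≈ 2370, ∠ = arctan(2370/2) ≈ 89.95°
pole (s+80): 80 + j2370 → |·| = √(80²+2370²) = √5623300 ≈ 2371.3, ∠ = arctan(2370/80) ≈ 88.07°
pole (s+1000): 1000 + j2370 → |·| = √(1000²+2370²) = √6616900 ≈ 2572.3, ∠ = arctan(2370/1000) ≈ 67.12°
|T| = 200 · 2370 / 6.0997e+06 ≈ 0.077709
Gain = 20 log₁₀(0.077709) ≈ -22.19 dB
∠T = 89.95° − 155.19° = -65.24°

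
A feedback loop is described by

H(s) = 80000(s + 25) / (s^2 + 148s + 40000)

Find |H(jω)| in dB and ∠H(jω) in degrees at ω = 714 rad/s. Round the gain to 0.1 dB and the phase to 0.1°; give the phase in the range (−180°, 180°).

At s = jω = j714:
zero (s+25): 25 + j714 → |·| = √(25²+714²) = √510421 ≈ 714.44, ∠ = arctan(714/25) ≈ 87.99°
quadratic: (j714)² + 148·j714 + 40000 = -469796 + j105672 → |·| ≈ 4.8153e+05, ∠ ≈ 167.32°
|H| = 80000 · 714.44 / 4.8153e+05 ≈ 118.69
Gain = 20 log₁₀(118.69) ≈ 41.49 dB
∠H = 87.99° − 167.32° = -79.33°

41.5 dB, -79.3°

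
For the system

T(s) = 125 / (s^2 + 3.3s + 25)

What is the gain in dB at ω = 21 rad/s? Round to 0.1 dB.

At s = jω = j21:
quadratic: (j21)² + 3.3·j21 + 25 = -416 + j69.3 → |·| ≈ 421.73, ∠ ≈ 170.54°
|T| = 125 / 421.73 ≈ 0.2964
Gain = 20 log₁₀(0.2964) ≈ -10.56 dB

-10.6 dB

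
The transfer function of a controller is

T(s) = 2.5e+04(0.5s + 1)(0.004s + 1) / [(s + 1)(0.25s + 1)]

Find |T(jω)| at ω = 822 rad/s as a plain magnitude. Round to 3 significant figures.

209

At ω = 822 rad/s:
zero (1 + j822·0.5) = 1 + j411 → |·| ≈ 411, ∠ ≈ 89.86°
zero (1 + j822·0.004) = 1 + j3.288 → |·| ≈ 3.4367, ∠ ≈ 73.08°
pole (1 + j822·1) = 1 + j822 → |·| ≈ 822, ∠ ≈ 89.93°
pole (1 + j822·0.25) = 1 + j205.5 → |·| ≈ 205.5, ∠ ≈ 89.72°
|T| = 2.5e+04 · 411 · 3.4367 / (822 · 205.5) ≈ 209.05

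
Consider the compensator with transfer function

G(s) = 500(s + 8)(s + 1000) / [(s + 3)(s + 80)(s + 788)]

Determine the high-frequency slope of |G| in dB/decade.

-20 dB/decade

Each pole contributes −20 dB/decade at high frequency; each zero contributes +20 dB/decade.
Net: 2 zero(s) − 3 pole(s) → -20 dB/decade.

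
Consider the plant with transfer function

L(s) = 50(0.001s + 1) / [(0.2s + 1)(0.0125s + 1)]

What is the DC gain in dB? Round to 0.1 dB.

34.0 dB

L(0) = 50 · 1 / 1 = 50
20 log₁₀(50) ≈ 33.98 dB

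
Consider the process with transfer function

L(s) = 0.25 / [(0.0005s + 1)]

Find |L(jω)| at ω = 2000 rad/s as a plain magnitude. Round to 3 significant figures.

At ω = 2000 rad/s:
pole (1 + j2000·0.0005) = 1 + j1 → |·| ≈ 1.4142, ∠ ≈ 45.00°
|L| = 0.25 · 1 / (1.4142) ≈ 0.17678

0.177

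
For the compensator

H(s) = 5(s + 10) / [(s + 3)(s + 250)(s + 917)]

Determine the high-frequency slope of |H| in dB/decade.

Each pole contributes −20 dB/decade at high frequency; each zero contributes +20 dB/decade.
Net: 1 zero(s) − 3 pole(s) → -40 dB/decade.

-40 dB/decade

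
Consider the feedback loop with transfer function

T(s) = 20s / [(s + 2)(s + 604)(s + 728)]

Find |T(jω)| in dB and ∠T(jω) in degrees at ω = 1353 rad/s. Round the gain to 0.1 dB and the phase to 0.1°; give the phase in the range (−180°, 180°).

-101.1 dB, -127.6°

At s = jω = j1353:
zero at origin: s = j1353 → |·| = 1353, ∠ = 90.00°
pole (s+2): 2 + j1353 → |·| = √(2²+1353²) = √1830613 ≈ 1353, ∠ = arctan(1353/2) ≈ 89.92°
pole (s+604): 604 + j1353 → |·| = √(604²+1353²) = √2195425 ≈ 1481.7, ∠ = arctan(1353/604) ≈ 65.94°
pole (s+728): 728 + j1353 → |·| = √(728²+1353²) = √2360593 ≈ 1536.4, ∠ = arctan(1353/728) ≈ 61.72°
|T| = 20 · 1353 / 3.0801e+09 ≈ 8.7854e-06
Gain = 20 log₁₀(8.7854e-06) ≈ -101.12 dB
∠T = 90.00° − 217.58° = -127.58°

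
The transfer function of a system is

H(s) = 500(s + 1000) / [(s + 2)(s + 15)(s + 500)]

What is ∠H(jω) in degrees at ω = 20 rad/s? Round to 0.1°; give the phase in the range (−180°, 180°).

At s = jω = j20:
zero (s+1000): 1000 + j20 → |·| = √(1000²+20²) = √1000400 ≈ 1000.2, ∠ = arctan(20/1000) ≈ 1.15°
pole (s+2): 2 + j20 → |·| = √(2²+20²) = √404 ≈ 20.1, ∠ = arctan(20/2) ≈ 84.29°
pole (s+15): 15 + j20 → |·| = √(15²+20²) = √625 ≈ 25, ∠ = arctan(20/15) ≈ 53.13°
pole (s+500): 500 + j20 → |·| = √(500²+20²) = √250400 ≈ 500.4, ∠ = arctan(20/500) ≈ 2.29°
∠H = 1.15° − 139.71° = -138.56°

-138.6°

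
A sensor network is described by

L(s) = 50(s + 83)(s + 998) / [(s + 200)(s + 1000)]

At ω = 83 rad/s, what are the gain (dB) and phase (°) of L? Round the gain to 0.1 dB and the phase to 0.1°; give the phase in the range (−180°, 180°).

28.6 dB, 22.5°

At s = jω = j83:
zero (s+83): 83 + j83 → |·| = √(83²+83²) = √13778 ≈ 117.38, ∠ = arctan(83/83) ≈ 45.00°
zero (s+998): 998 + j83 → |·| = √(998²+83²) = √1002893 ≈ 1001.4, ∠ = arctan(83/998) ≈ 4.75°
pole (s+200): 200 + j83 → |·| = √(200²+83²) = √46889 ≈ 216.54, ∠ = arctan(83/200) ≈ 22.54°
pole (s+1000): 1000 + j83 → |·| = √(1000²+83²) = √1006889 ≈ 1003.4, ∠ = arctan(83/1000) ≈ 4.74°
|L| = 50 · 1.1754e+05 / 2.1728e+05 ≈ 27.048
Gain = 20 log₁₀(27.048) ≈ 28.64 dB
∠L = 49.75° − 27.28° = 22.47°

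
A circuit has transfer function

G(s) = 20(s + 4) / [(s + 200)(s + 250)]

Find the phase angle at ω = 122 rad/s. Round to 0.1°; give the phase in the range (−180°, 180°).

30.7°

At s = jω = j122:
zero (s+4): 4 + j122 → |·| = √(4²+122²) = √14900 ≈ 122.07, ∠ = arctan(122/4) ≈ 88.12°
pole (s+200): 200 + j122 → |·| = √(200²+122²) = √54884 ≈ 234.27, ∠ = arctan(122/200) ≈ 31.38°
pole (s+250): 250 + j122 → |·| = √(250²+122²) = √77384 ≈ 278.18, ∠ = arctan(122/250) ≈ 26.01°
∠G = 88.12° − 57.39° = 30.73°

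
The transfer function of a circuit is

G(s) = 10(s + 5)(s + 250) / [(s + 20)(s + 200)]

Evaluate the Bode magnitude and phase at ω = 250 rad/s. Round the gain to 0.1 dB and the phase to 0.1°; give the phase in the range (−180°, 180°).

At s = jω = j250:
zero (s+5): 5 + j250 → |·| = √(5²+250²) = √62525 ≈ 250.05, ∠ = arctan(250/5) ≈ 88.85°
zero (s+250): 250 + j250 → |·| = √(250²+250²) = √125000 ≈ 353.55, ∠ = arctan(250/250) ≈ 45.00°
pole (s+20): 20 + j250 → |·| = √(20²+250²) = √62900 ≈ 250.8, ∠ = arctan(250/20) ≈ 85.43°
pole (s+200): 200 + j250 → |·| = √(200²+250²) = √102500 ≈ 320.16, ∠ = arctan(250/200) ≈ 51.34°
|G| = 10 · 88405 / 80296 ≈ 11.01
Gain = 20 log₁₀(11.01) ≈ 20.84 dB
∠G = 133.85° − 136.77° = -2.92°

20.8 dB, -2.9°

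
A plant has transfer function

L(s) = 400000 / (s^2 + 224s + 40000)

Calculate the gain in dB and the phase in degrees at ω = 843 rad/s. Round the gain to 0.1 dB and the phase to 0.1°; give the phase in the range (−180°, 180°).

At s = jω = j843:
quadratic: (j843)² + 224·j843 + 40000 = -670649 + j188832 → |·| ≈ 6.9673e+05, ∠ ≈ 164.27°
|L| = 400000 / 6.9673e+05 ≈ 0.57411
Gain = 20 log₁₀(0.57411) ≈ -4.82 dB
∠L = 0.00° − 164.27° = -164.27°

-4.8 dB, -164.3°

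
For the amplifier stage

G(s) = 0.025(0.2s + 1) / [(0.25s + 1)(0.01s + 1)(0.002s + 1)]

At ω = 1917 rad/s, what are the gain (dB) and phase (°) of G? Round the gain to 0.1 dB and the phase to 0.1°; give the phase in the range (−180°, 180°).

At ω = 1917 rad/s:
zero (1 + j1917·0.2) = 1 + j383.4 → |·| ≈ 383.4, ∠ ≈ 89.85°
pole (1 + j1917·0.25) = 1 + j479.25 → |·| ≈ 479.25, ∠ ≈ 89.88°
pole (1 + j1917·0.01) = 1 + j19.17 → |·| ≈ 19.196, ∠ ≈ 87.01°
pole (1 + j1917·0.002) = 1 + j3.834 → |·| ≈ 3.9623, ∠ ≈ 75.38°
|G| = 0.025 · 383.4 / (479.25 · 19.196 · 3.9623) ≈ 0.00026295
Gain = 20 log₁₀(0.00026295) ≈ -71.60 dB
∠G = (89.85°) − (89.88° + 87.01° + 75.38°) = -162.42°

-71.6 dB, -162.4°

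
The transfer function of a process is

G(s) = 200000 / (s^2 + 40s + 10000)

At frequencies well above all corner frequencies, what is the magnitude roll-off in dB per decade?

Each pole contributes −20 dB/decade at high frequency; each zero contributes +20 dB/decade.
Net: 0 zero(s) − 2 pole(s) → -40 dB/decade.

-40 dB/decade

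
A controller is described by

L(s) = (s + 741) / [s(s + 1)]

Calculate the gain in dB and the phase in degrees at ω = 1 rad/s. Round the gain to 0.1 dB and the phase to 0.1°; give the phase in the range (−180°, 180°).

At s = jω = j1:
zero (s+741): 741 + j1 → |·| = √(741²+1²) = √549082 ≈ 741, ∠ = arctan(1/741) ≈ 0.08°
pole (s+1): 1 + j1 → |·| = √(1²+1²) = √2 ≈ 1.4142, ∠ = arctan(1/1) ≈ 45.00°
pole at origin: |s| = 1, ∠ = 90.00° (in denominator)
|L| = 1 · 741 / 1.4142 ≈ 523.97
Gain = 20 log₁₀(523.97) ≈ 54.39 dB
∠L = 0.08° − 135.00° = -134.92°

54.4 dB, -134.9°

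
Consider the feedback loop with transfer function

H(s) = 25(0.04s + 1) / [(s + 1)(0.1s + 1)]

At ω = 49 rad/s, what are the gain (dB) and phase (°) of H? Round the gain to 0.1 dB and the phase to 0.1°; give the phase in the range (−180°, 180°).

-13.0 dB, -104.3°

At ω = 49 rad/s:
zero (1 + j49·0.04) = 1 + j1.96 → |·| ≈ 2.2004, ∠ ≈ 62.97°
pole (1 + j49·1) = 1 + j49 → |·| ≈ 49.01, ∠ ≈ 88.83°
pole (1 + j49·0.1) = 1 + j4.9 → |·| ≈ 5.001, ∠ ≈ 78.47°
|H| = 25 · 2.2004 / (49.01 · 5.001) ≈ 0.22444
Gain = 20 log₁₀(0.22444) ≈ -12.98 dB
∠H = (62.97°) − (88.83° + 78.47°) = -104.33°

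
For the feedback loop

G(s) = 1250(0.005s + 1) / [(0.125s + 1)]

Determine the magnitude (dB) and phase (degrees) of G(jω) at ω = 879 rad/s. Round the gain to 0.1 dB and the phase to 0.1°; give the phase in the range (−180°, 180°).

At ω = 879 rad/s:
zero (1 + j879·0.005) = 1 + j4.395 → |·| ≈ 4.5073, ∠ ≈ 77.18°
pole (1 + j879·0.125) = 1 + j109.875 → |·| ≈ 109.88, ∠ ≈ 89.48°
|G| = 1250 · 4.5073 / (109.88) ≈ 51.275
Gain = 20 log₁₀(51.275) ≈ 34.20 dB
∠G = (77.18°) − (89.48°) = -12.30°

34.2 dB, -12.3°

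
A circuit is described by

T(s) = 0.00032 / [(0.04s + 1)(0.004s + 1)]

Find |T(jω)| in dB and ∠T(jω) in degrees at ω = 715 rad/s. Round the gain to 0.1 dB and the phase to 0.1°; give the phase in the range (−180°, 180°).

-108.7 dB, -158.7°

At ω = 715 rad/s:
pole (1 + j715·0.04) = 1 + j28.6 → |·| ≈ 28.617, ∠ ≈ 88.00°
pole (1 + j715·0.004) = 1 + j2.86 → |·| ≈ 3.0298, ∠ ≈ 70.73°
|T| = 0.00032 · 1 / (28.617 · 3.0298) ≈ 3.6907e-06
Gain = 20 log₁₀(3.6907e-06) ≈ -108.66 dB
∠T = (0°) − (88.00° + 70.73°) = -158.73°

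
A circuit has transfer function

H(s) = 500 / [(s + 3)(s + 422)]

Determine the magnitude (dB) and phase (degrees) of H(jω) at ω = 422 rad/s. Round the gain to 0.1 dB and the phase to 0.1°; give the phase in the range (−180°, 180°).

-54.0 dB, -134.6°

At s = jω = j422:
pole (s+3): 3 + j422 → |·| = √(3²+422²) = √178093 ≈ 422.01, ∠ = arctan(422/3) ≈ 89.59°
pole (s+422): 422 + j422 → |·| = √(422²+422²) = √356168 ≈ 596.8, ∠ = arctan(422/422) ≈ 45.00°
|H| = 500 / 2.5186e+05 ≈ 0.0019852
Gain = 20 log₁₀(0.0019852) ≈ -54.04 dB
∠H = 0.00° − 134.59° = -134.59°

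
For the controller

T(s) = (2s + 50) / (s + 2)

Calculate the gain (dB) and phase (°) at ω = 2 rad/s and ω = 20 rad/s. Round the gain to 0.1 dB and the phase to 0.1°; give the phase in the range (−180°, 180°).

Substitute s = j2:
Numerator: 2(j2) + 50 = 50 + j4
Denominator: (j2) + 2 = 2 + j2
|N| = √(50² + 4²) ≈ 50.16, ∠N ≈ 4.57°
|D| = √(2² + 2²) ≈ 2.8284, ∠D ≈ 45.00°
|T| = 50.16 / 2.8284 ≈ 17.734
Gain = 20 log₁₀(17.734) ≈ 24.98 dB
∠T = 4.57° − 45.00° = -40.43°

Substitute s = j20:
Numerator: 2(j20) + 50 = 50 + j40
Denominator: (j20) + 2 = 2 + j20
|N| = √(50² + 40²) ≈ 64.031, ∠N ≈ 38.66°
|D| = √(2² + 20²) ≈ 20.1, ∠D ≈ 84.29°
|T| = 64.031 / 20.1 ≈ 3.1856
Gain = 20 log₁₀(3.1856) ≈ 10.06 dB
∠T = 38.66° − 84.29° = -45.63°

ω = 2: 25.0 dB, -40.4°; ω = 20: 10.1 dB, -45.6°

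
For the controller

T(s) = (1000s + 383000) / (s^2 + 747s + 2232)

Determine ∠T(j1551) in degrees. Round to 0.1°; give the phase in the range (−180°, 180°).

Substitute s = j1551:
Numerator: 1000(j1551) + 383000 = 383000 + j1551000
Denominator: (j1551)^2 + 747(j1551) + 2232 = -2403369 + j1158597
|N| = √(383000² + 1551000²) ≈ 1.5976e+06, ∠N ≈ 76.13°
|D| = √(2403369² + 1158597²) ≈ 2.6681e+06, ∠D ≈ 154.26°
∠T = 76.13° − 154.26° = -78.13°

-78.1°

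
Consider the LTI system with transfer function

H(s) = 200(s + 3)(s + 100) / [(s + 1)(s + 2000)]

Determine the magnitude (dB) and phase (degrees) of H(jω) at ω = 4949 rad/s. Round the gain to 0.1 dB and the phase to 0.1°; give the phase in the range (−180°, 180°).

At s = jω = j4949:
zero (s+3): 3 + j4949 → |·| = √(3²+4949²) = √24492610 ≈ 4949, ∠ = arctan(4949/3) ≈ 89.97°
zero (s+100): 100 + j4949 → |·| = √(100²+4949²) = √24502601 ≈ 4950, ∠ = arctan(4949/100) ≈ 88.84°
pole (s+1): 1 + j4949 → |·| = √(1²+4949²) = √24492602 ≈ 4949, ∠ = arctan(4949/1) ≈ 89.99°
pole (s+2000): 2000 + j4949 → |·| = √(2000²+4949²) = √28492601 ≈ 5337.8, ∠ = arctan(4949/2000) ≈ 68.00°
|H| = 200 · 2.4498e+07 / 2.6417e+07 ≈ 185.47
Gain = 20 log₁₀(185.47) ≈ 45.37 dB
∠H = 178.81° − 157.99° = 20.82°

45.4 dB, 20.8°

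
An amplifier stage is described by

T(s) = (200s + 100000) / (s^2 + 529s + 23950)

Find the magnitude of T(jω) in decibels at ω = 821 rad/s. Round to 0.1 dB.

Substitute s = j821:
Numerator: 200(j821) + 100000 = 100000 + j164200
Denominator: (j821)^2 + 529(j821) + 23950 = -650091 + j434309
|N| = √(100000² + 164200²) ≈ 1.9225e+05, ∠N ≈ 58.66°
|D| = √(650091² + 434309²) ≈ 7.8182e+05, ∠D ≈ 146.25°
|T| = 1.9225e+05 / 7.8182e+05 ≈ 0.2459
Gain = 20 log₁₀(0.2459) ≈ -12.18 dB

-12.2 dB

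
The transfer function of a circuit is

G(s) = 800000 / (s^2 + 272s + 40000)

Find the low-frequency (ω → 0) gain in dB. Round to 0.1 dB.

26.0 dB

G(0) = 800000 / 40000 = 20
20 log₁₀(20) ≈ 26.02 dB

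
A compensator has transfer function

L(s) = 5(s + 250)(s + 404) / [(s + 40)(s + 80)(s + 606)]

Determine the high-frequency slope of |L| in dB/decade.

Each pole contributes −20 dB/decade at high frequency; each zero contributes +20 dB/decade.
Net: 2 zero(s) − 3 pole(s) → -20 dB/decade.

-20 dB/decade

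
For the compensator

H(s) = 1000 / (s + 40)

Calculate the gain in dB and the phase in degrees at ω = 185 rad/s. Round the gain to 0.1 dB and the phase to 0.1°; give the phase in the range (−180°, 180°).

Substitute s = j185:
Numerator: 1000 = 1000 + j0
Denominator: (j185) + 40 = 40 + j185
|N| = √(1000² + 0²) ≈ 1000, ∠N ≈ 0.00°
|D| = √(40² + 185²) ≈ 189.27, ∠D ≈ 77.80°
|H| = 1000 / 189.27 ≈ 5.2835
Gain = 20 log₁₀(5.2835) ≈ 14.46 dB
∠H = 0.00° − 77.80° = -77.80°

14.5 dB, -77.8°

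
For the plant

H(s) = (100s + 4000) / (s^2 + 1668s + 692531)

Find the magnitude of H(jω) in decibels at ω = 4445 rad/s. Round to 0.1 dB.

-33.3 dB

Substitute s = j4445:
Numerator: 100(j4445) + 4000 = 4000 + j444500
Denominator: (j4445)^2 + 1668(j4445) + 692531 = -19065494 + j7414260
|N| = √(4000² + 444500²) ≈ 4.4452e+05, ∠N ≈ 89.48°
|D| = √(19065494² + 7414260²) ≈ 2.0456e+07, ∠D ≈ 158.75°
|H| = 4.4452e+05 / 2.0456e+07 ≈ 0.021731
Gain = 20 log₁₀(0.021731) ≈ -33.26 dB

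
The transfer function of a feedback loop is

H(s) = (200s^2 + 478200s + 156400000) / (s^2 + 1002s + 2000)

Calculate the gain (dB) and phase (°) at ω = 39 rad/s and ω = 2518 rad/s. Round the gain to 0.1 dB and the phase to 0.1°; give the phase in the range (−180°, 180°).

Substitute s = j39:
Numerator: 200(j39)^2 + 478200(j39) + 156400000 = 156095800 + j18649800
Denominator: (j39)^2 + 1002(j39) + 2000 = 479 + j39078
|N| = √(156095800² + 18649800²) ≈ 1.5721e+08, ∠N ≈ 6.81°
|D| = √(479² + 39078²) ≈ 39081, ∠D ≈ 89.30°
|H| = 1.5721e+08 / 39081 ≈ 4022.7
Gain = 20 log₁₀(4022.7) ≈ 72.09 dB
∠H = 6.81° − 89.30° = -82.49°

Substitute s = j2518:
Numerator: 200(j2518)^2 + 478200(j2518) + 156400000 = -1111664800 + j1204107600
Denominator: (j2518)^2 + 1002(j2518) + 2000 = -6338324 + j2523036
|N| = √(1111664800² + 1204107600²) ≈ 1.6388e+09, ∠N ≈ 132.71°
|D| = √(6338324² + 2523036²) ≈ 6.822e+06, ∠D ≈ 158.29°
|H| = 1.6388e+09 / 6.822e+06 ≈ 240.22
Gain = 20 log₁₀(240.22) ≈ 47.61 dB
∠H = 132.71° − 158.29° = -25.58°

ω = 39: 72.1 dB, -82.5°; ω = 2518: 47.6 dB, -25.6°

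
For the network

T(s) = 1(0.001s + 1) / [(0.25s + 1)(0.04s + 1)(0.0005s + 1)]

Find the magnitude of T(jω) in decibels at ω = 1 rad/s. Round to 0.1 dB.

At ω = 1 rad/s:
zero (1 + j1·0.001) = 1 + j0.001 → |·| ≈ 1, ∠ ≈ 0.06°
pole (1 + j1·0.25) = 1 + j0.25 → |·| ≈ 1.0308, ∠ ≈ 14.04°
pole (1 + j1·0.04) = 1 + j0.04 → |·| ≈ 1.0008, ∠ ≈ 2.29°
pole (1 + j1·0.0005) = 1 + j0.0005 → |·| ≈ 1, ∠ ≈ 0.03°
|T| = 1 · 1 / (1.0308 · 1.0008 · 1) ≈ 0.96934
Gain = 20 log₁₀(0.96934) ≈ -0.27 dB

-0.3 dB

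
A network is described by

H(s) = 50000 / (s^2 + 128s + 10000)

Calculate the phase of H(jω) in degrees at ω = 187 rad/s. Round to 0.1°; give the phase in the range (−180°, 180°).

-136.2°

At s = jω = j187:
quadratic: (j187)² + 128·j187 + 10000 = -24969 + j23936 → |·| ≈ 34589, ∠ ≈ 136.21°
∠H = 0.00° − 136.21° = -136.21°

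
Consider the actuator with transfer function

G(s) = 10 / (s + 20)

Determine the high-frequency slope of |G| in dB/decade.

Each pole contributes −20 dB/decade at high frequency; each zero contributes +20 dB/decade.
Net: 0 zero(s) − 1 pole(s) → -20 dB/decade.

-20 dB/decade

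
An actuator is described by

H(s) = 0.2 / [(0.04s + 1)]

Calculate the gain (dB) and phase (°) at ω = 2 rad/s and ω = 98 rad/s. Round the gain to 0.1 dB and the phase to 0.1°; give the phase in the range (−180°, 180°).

ω = 2: -14.0 dB, -4.6°; ω = 98: -26.1 dB, -75.7°

At ω = 2 rad/s:
pole (1 + j2·0.04) = 1 + j0.08 → |·| ≈ 1.0032, ∠ ≈ 4.57°
|H| = 0.2 · 1 / (1.0032) ≈ 0.19936
Gain = 20 log₁₀(0.19936) ≈ -14.01 dB
∠H = (0°) − (4.57°) = -4.57°

At ω = 98 rad/s:
pole (1 + j98·0.04) = 1 + j3.92 → |·| ≈ 4.0455, ∠ ≈ 75.69°
|H| = 0.2 · 1 / (4.0455) ≈ 0.049438
Gain = 20 log₁₀(0.049438) ≈ -26.12 dB
∠H = (0°) − (75.69°) = -75.69°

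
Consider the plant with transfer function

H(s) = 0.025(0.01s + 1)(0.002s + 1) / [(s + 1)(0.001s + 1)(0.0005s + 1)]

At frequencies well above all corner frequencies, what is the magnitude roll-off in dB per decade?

-20 dB/decade

Each pole contributes −20 dB/decade at high frequency; each zero contributes +20 dB/decade.
Net: 2 zero(s) − 3 pole(s) → -20 dB/decade.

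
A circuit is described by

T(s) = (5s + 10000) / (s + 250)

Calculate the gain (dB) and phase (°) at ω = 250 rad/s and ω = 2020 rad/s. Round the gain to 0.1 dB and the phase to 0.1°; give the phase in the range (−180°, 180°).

ω = 250: 29.1 dB, -37.9°; ω = 2020: 16.9 dB, -37.7°

Substitute s = j250:
Numerator: 5(j250) + 10000 = 10000 + j1250
Denominator: (j250) + 250 = 250 + j250
|N| = √(10000² + 1250²) ≈ 10078, ∠N ≈ 7.13°
|D| = √(250² + 250²) ≈ 353.55, ∠D ≈ 45.00°
|T| = 10078 / 353.55 ≈ 28.505
Gain = 20 log₁₀(28.505) ≈ 29.10 dB
∠T = 7.13° − 45.00° = -37.87°

Substitute s = j2020:
Numerator: 5(j2020) + 10000 = 10000 + j10100
Denominator: (j2020) + 250 = 250 + j2020
|N| = √(10000² + 10100²) ≈ 14213, ∠N ≈ 45.29°
|D| = √(250² + 2020²) ≈ 2035.4, ∠D ≈ 82.94°
|T| = 14213 / 2035.4 ≈ 6.9829
Gain = 20 log₁₀(6.9829) ≈ 16.88 dB
∠T = 45.29° − 82.94° = -37.65°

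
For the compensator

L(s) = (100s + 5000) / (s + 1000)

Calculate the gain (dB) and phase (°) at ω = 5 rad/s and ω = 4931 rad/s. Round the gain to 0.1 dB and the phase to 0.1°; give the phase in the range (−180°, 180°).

ω = 5: 14.0 dB, 5.4°; ω = 4931: 39.8 dB, 10.9°

Substitute s = j5:
Numerator: 100(j5) + 5000 = 5000 + j500
Denominator: (j5) + 1000 = 1000 + j5
|N| = √(5000² + 500²) ≈ 5024.9, ∠N ≈ 5.71°
|D| = √(1000² + 5²) ≈ 1000, ∠D ≈ 0.29°
|L| = 5024.9 / 1000 ≈ 5.0249
Gain = 20 log₁₀(5.0249) ≈ 14.02 dB
∠L = 5.71° − 0.29° = 5.42°

Substitute s = j4931:
Numerator: 100(j4931) + 5000 = 5000 + j493100
Denominator: (j4931) + 1000 = 1000 + j4931
|N| = √(5000² + 493100²) ≈ 4.9313e+05, ∠N ≈ 89.42°
|D| = √(1000² + 4931²) ≈ 5031.4, ∠D ≈ 78.54°
|L| = 4.9313e+05 / 5031.4 ≈ 98.01
Gain = 20 log₁₀(98.01) ≈ 39.83 dB
∠L = 89.42° − 78.54° = 10.88°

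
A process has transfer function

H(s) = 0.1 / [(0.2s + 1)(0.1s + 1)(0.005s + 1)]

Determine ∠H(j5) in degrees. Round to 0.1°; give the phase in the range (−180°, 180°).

At ω = 5 rad/s:
pole (1 + j5·0.2) = 1 + j1 → |·| ≈ 1.4142, ∠ ≈ 45.00°
pole (1 + j5·0.1) = 1 + j0.5 → |·| ≈ 1.118, ∠ ≈ 26.57°
pole (1 + j5·0.005) = 1 + j0.025 → |·| ≈ 1.0003, ∠ ≈ 1.43°
∠H = (0°) − (45.00° + 26.57° + 1.43°) = -73.00°

-73.0°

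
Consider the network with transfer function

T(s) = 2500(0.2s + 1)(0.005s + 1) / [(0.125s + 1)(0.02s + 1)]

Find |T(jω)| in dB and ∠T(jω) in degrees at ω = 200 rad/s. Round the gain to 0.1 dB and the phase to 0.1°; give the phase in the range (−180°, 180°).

62.7 dB, -30.1°

At ω = 200 rad/s:
zero (1 + j200·0.2) = 1 + j40 → |·| ≈ 40.012, ∠ ≈ 88.57°
zero (1 + j200·0.005) = 1 + j1 → |·| ≈ 1.4142, ∠ ≈ 45.00°
pole (1 + j200·0.125) = 1 + j25 → |·| ≈ 25.02, ∠ ≈ 87.71°
pole (1 + j200·0.02) = 1 + j4 → |·| ≈ 4.1231, ∠ ≈ 75.96°
|T| = 2500 · 40.012 · 1.4142 / (25.02 · 4.1231) ≈ 1371.3
Gain = 20 log₁₀(1371.3) ≈ 62.74 dB
∠T = (88.57° + 45.00°) − (87.71° + 75.96°) = -30.10°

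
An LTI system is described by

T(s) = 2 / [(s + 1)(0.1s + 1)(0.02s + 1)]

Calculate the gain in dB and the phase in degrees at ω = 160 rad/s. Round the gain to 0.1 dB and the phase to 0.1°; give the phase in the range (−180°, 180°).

At ω = 160 rad/s:
pole (1 + j160·1) = 1 + j160 → |·| ≈ 160, ∠ ≈ 89.64°
pole (1 + j160·0.1) = 1 + j16 → |·| ≈ 16.031, ∠ ≈ 86.42°
pole (1 + j160·0.02) = 1 + j3.2 → |·| ≈ 3.3526, ∠ ≈ 72.65°
|T| = 2 · 1 / (160 · 16.031 · 3.3526) ≈ 0.00023258
Gain = 20 log₁₀(0.00023258) ≈ -72.67 dB
∠T = (0°) − (89.64° + 86.42° + 72.65°) = -248.71° ≡ 111.29° (principal value)

-72.7 dB, 111.3°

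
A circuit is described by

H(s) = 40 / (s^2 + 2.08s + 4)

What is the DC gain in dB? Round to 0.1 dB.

H(0) = 40 / 4 = 10
20 log₁₀(10) ≈ 20.00 dB

20.0 dB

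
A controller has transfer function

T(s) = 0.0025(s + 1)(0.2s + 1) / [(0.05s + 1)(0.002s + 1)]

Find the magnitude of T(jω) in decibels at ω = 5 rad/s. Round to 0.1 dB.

-35.1 dB

At ω = 5 rad/s:
zero (1 + j5·1) = 1 + j5 → |·| ≈ 5.099, ∠ ≈ 78.69°
zero (1 + j5·0.2) = 1 + j1 → |·| ≈ 1.4142, ∠ ≈ 45.00°
pole (1 + j5·0.05) = 1 + j0.25 → |·| ≈ 1.0308, ∠ ≈ 14.04°
pole (1 + j5·0.002) = 1 + j0.01 → |·| ≈ 1, ∠ ≈ 0.57°
|T| = 0.0025 · 5.099 · 1.4142 / (1.0308 · 1) ≈ 0.017489
Gain = 20 log₁₀(0.017489) ≈ -35.14 dB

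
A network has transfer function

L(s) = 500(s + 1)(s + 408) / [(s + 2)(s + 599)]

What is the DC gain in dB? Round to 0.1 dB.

44.6 dB

L(0) = 500·1·408 / (2·599) ≈ 170.28
20 log₁₀(170.28) ≈ 44.62 dB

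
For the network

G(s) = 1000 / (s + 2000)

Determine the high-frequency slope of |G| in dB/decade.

-20 dB/decade

Each pole contributes −20 dB/decade at high frequency; each zero contributes +20 dB/decade.
Net: 0 zero(s) − 1 pole(s) → -20 dB/decade.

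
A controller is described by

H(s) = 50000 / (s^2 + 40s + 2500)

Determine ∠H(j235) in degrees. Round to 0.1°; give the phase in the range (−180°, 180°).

At s = jω = j235:
quadratic: (j235)² + 40·j235 + 2500 = -52725 + j9400 → |·| ≈ 53556, ∠ ≈ 169.89°
∠H = 0.00° − 169.89° = -169.89°

-169.9°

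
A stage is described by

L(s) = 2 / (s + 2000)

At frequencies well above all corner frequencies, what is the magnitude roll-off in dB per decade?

-20 dB/decade

Each pole contributes −20 dB/decade at high frequency; each zero contributes +20 dB/decade.
Net: 0 zero(s) − 1 pole(s) → -20 dB/decade.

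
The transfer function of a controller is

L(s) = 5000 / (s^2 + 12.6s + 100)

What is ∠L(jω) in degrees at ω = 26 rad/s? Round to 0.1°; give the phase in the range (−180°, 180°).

At s = jω = j26:
quadratic: (j26)² + 12.6·j26 + 100 = -576 + j327.6 → |·| ≈ 662.64, ∠ ≈ 150.37°
∠L = 0.00° − 150.37° = -150.37°

-150.4°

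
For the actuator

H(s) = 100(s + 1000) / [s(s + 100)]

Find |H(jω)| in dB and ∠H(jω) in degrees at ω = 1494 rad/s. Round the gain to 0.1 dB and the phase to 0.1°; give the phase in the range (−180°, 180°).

-21.9 dB, -120.0°

At s = jω = j1494:
zero (s+1000): 1000 + j1494 → |·| = √(1000²+1494²) = √3232036 ≈ 1797.8, ∠ = arctan(1494/1000) ≈ 56.20°
pole (s+100): 100 + j1494 → |·| = √(100²+1494²) = √2242036 ≈ 1497.3, ∠ = arctan(1494/100) ≈ 86.17°
pole at origin: |s| = 1494, ∠ = 90.00° (in denominator)
|H| = 100 · 1797.8 / 2.237e+06 ≈ 0.080367
Gain = 20 log₁₀(0.080367) ≈ -21.90 dB
∠H = 56.20° − 176.17° = -119.97°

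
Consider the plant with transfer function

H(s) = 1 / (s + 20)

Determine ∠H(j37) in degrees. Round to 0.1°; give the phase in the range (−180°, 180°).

At s = jω = j37:
pole (s+20): 20 + j37 → |·| = √(20²+37²) = √1769 ≈ 42.059, ∠ = arctan(37/20) ≈ 61.61°
∠H = 0.00° − 61.61° = -61.61°

-61.6°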